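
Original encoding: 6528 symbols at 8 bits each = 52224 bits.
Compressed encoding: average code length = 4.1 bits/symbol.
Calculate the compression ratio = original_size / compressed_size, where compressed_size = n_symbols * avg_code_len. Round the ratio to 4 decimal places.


original_size = n_symbols * orig_bits = 6528 * 8 = 52224 bits
compressed_size = n_symbols * avg_code_len = 6528 * 4.1 = 26764.8 bits
ratio = original_size / compressed_size = 52224 / 26764.8 = 1.9512

Compression ratio = 1.9512


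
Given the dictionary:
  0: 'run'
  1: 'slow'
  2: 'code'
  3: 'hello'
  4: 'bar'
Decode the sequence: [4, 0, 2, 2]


Look up each index in the dictionary:
  4 -> 'bar'
  0 -> 'run'
  2 -> 'code'
  2 -> 'code'

Decoded: "bar run code code"


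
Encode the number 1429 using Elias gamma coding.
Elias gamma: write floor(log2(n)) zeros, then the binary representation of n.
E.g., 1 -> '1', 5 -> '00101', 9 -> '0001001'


num_bits = floor(log2(1429)) + 1 = 11
leading_zeros = num_bits - 1 = 10
binary(1429) = 10110010101

Elias gamma(1429) = '0000000000' + '10110010101' = 000000000010110010101 (21 bits)


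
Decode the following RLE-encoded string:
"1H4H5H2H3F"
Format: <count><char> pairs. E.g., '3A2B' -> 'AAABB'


Expanding each <count><char> pair:
  1H -> 'H'
  4H -> 'HHHH'
  5H -> 'HHHHH'
  2H -> 'HH'
  3F -> 'FFF'

Decoded = HHHHHHHHHHHHFFF


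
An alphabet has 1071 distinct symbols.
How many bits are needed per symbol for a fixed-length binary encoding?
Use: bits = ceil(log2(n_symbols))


log2(1071) = 10.0647
Bracket: 2^10 = 1024 < 1071 <= 2^11 = 2048
So ceil(log2(1071)) = 11

bits = ceil(log2(1071)) = ceil(10.0647) = 11 bits


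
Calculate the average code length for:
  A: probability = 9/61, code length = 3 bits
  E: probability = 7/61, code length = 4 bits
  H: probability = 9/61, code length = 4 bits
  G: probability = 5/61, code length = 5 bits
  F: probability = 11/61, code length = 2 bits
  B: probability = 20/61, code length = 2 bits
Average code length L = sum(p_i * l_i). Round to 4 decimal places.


Weighted contributions p_i * l_i:
  A: (9/61) * 3 = 27/61
  E: (7/61) * 4 = 28/61
  H: (9/61) * 4 = 36/61
  G: (5/61) * 5 = 25/61
  F: (11/61) * 2 = 22/61
  B: (20/61) * 2 = 40/61
Sum = (27 + 28 + 36 + 25 + 22 + 40)/61 = 178/61

L = 178/61 = 2.9180 bits/symbol


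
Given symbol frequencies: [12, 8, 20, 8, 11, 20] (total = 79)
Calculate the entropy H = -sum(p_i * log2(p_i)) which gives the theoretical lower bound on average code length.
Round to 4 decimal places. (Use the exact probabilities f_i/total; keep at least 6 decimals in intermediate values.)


Per-symbol terms -p_i * log2(p_i) with p_i = f_i/79:
  p = 12/79 = 0.151899: log2(p) = -2.718818, -p*log2(p) = 0.412985
  p = 8/79 = 0.101266: log2(p) = -3.303781, -p*log2(p) = 0.334560
  p = 20/79 = 0.253165: log2(p) = -1.981853, -p*log2(p) = 0.501735
  p = 8/79 = 0.101266: log2(p) = -3.303781, -p*log2(p) = 0.334560
  p = 11/79 = 0.139241: log2(p) = -2.844349, -p*log2(p) = 0.396049
  p = 20/79 = 0.253165: log2(p) = -1.981853, -p*log2(p) = 0.501735
H = 0.412985 + 0.334560 + 0.501735 + 0.334560 + 0.396049 + 0.501735 = 2.481624

H = 2.4816 bits/symbol


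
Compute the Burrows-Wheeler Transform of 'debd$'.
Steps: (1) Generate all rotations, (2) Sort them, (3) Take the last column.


Rotations (sorted):
  0: $debd -> last char: d
  1: bd$de -> last char: e
  2: d$deb -> last char: b
  3: debd$ -> last char: $
  4: ebd$d -> last char: d


BWT = deb$d


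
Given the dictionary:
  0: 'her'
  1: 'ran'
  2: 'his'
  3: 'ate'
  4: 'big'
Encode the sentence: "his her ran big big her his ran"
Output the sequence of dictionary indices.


Look up each word in the dictionary:
  'his' -> 2
  'her' -> 0
  'ran' -> 1
  'big' -> 4
  'big' -> 4
  'her' -> 0
  'his' -> 2
  'ran' -> 1

Encoded: [2, 0, 1, 4, 4, 0, 2, 1]


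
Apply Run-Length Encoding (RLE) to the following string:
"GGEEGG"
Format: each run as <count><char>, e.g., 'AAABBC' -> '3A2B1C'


Scanning runs left to right:
  i=0: run of 'G' x 2 -> '2G'
  i=2: run of 'E' x 2 -> '2E'
  i=4: run of 'G' x 2 -> '2G'

RLE = 2G2E2G


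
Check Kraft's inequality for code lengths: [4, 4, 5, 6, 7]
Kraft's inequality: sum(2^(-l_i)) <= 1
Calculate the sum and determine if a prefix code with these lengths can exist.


Sum = 2^(-4) + 2^(-4) + 2^(-5) + 2^(-6) + 2^(-7)
    = 0.0625 + 0.0625 + 0.03125 + 0.015625 + 0.0078125
    = 23/128 = 0.1796875
Since 0.1796875 <= 1, Kraft's inequality IS satisfied.
A prefix code with these lengths CAN exist.

Kraft sum = 0.1796875. Satisfied.


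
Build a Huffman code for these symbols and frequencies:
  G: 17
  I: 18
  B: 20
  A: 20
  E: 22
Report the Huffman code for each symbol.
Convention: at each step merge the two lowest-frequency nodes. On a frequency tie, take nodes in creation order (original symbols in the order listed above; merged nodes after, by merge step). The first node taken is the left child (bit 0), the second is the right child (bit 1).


Huffman tree construction:
Step 1: Merge G(17) + I(18) = 35
Step 2: Merge B(20) + A(20) = 40
Step 3: Merge E(22) + (G+I)(35) = 57
Step 4: Merge (B+A)(40) + (E+(G+I))(57) = 97
Read each symbol's code off the tree from the root (left child = 0, right child = 1).

Codes:
  G: 110 (length 3)
  I: 111 (length 3)
  B: 00 (length 2)
  A: 01 (length 2)
  E: 10 (length 2)
Average code length: 229/97 = 2.3608 bits/symbol


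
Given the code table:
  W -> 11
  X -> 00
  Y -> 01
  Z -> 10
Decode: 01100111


Decoding:
01 -> Y
10 -> Z
01 -> Y
11 -> W


Result: YZYW


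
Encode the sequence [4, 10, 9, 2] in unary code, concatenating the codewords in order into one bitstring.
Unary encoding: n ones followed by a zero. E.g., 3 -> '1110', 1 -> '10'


Encode each number as n ones followed by a terminating 0:
  4 -> 11110 (5 bits)
  10 -> 11111111110 (11 bits)
  9 -> 1111111110 (10 bits)
  2 -> 110 (3 bits)
Total length = 5 + 11 + 10 + 3 = 29 bits.

Unary([4, 10, 9, 2]) = 11110111111111101111111110110 (29 bits)


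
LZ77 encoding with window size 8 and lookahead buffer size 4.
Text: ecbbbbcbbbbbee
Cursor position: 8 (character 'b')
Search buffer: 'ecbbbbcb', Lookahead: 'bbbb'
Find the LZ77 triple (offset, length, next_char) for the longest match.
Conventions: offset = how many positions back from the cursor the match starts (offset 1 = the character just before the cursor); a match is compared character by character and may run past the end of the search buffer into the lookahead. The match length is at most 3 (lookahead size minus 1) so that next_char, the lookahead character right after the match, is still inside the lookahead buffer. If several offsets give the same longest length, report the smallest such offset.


Try each offset into the search buffer:
  offset=1 (pos 7, char 'b'): match length 3
  offset=2 (pos 6, char 'c'): match length 0
  offset=3 (pos 5, char 'b'): match length 1
  offset=4 (pos 4, char 'b'): match length 2
  offset=5 (pos 3, char 'b'): match length 3
  offset=6 (pos 2, char 'b'): match length 3
  offset=7 (pos 1, char 'c'): match length 0
  offset=8 (pos 0, char 'e'): match length 0
Longest match has length 3, found at offsets 1, 5, 6; take the smallest, offset 1.
next_char = character at position 8 + 3 = 11 -> 'b'

Best match: offset=1, length=3 (matching 'bbb' starting at position 7)
LZ77 triple: (1, 3, 'b')


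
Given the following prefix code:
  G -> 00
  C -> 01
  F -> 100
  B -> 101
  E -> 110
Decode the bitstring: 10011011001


Decoding step by step:
Bits 100 -> F
Bits 110 -> E
Bits 110 -> E
Bits 01 -> C


Decoded message: FEEC


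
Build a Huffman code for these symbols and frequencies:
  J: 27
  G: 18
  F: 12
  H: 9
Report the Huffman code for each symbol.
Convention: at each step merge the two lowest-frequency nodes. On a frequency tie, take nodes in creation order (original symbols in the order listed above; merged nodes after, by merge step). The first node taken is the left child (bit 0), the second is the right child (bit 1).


Huffman tree construction:
Step 1: Merge H(9) + F(12) = 21
Step 2: Merge G(18) + (H+F)(21) = 39
Step 3: Merge J(27) + (G+(H+F))(39) = 66
Read each symbol's code off the tree from the root (left child = 0, right child = 1).

Codes:
  J: 0 (length 1)
  G: 10 (length 2)
  F: 111 (length 3)
  H: 110 (length 3)
Average code length: 126/66 = 1.9091 bits/symbol


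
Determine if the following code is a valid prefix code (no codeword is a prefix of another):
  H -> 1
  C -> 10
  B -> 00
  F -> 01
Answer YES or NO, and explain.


Checking each pair (does one codeword prefix another?):
  H='1' vs C='10': prefix -- VIOLATION

NO -- this is NOT a valid prefix code. H (1) is a prefix of C (10).


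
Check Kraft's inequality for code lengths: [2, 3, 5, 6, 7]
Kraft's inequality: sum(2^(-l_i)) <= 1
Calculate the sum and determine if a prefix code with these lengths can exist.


Sum = 2^(-2) + 2^(-3) + 2^(-5) + 2^(-6) + 2^(-7)
    = 0.25 + 0.125 + 0.03125 + 0.015625 + 0.0078125
    = 55/128 = 0.4296875
Since 0.4296875 <= 1, Kraft's inequality IS satisfied.
A prefix code with these lengths CAN exist.

Kraft sum = 0.4296875. Satisfied.


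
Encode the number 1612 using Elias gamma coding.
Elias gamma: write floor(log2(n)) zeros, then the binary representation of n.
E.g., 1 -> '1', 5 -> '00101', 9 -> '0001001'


num_bits = floor(log2(1612)) + 1 = 11
leading_zeros = num_bits - 1 = 10
binary(1612) = 11001001100

Elias gamma(1612) = '0000000000' + '11001001100' = 000000000011001001100 (21 bits)


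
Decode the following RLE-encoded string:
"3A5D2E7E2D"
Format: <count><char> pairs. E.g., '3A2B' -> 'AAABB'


Expanding each <count><char> pair:
  3A -> 'AAA'
  5D -> 'DDDDD'
  2E -> 'EE'
  7E -> 'EEEEEEE'
  2D -> 'DD'

Decoded = AAADDDDDEEEEEEEEEDD


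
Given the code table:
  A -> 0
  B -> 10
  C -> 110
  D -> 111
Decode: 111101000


Decoding:
111 -> D
10 -> B
10 -> B
0 -> A
0 -> A


Result: DBBAA


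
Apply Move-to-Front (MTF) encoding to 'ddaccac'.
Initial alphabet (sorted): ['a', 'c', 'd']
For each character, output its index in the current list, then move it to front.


MTF encoding:
'd': index 2 in ['a', 'c', 'd'] -> ['d', 'a', 'c']
'd': index 0 in ['d', 'a', 'c'] -> ['d', 'a', 'c']
'a': index 1 in ['d', 'a', 'c'] -> ['a', 'd', 'c']
'c': index 2 in ['a', 'd', 'c'] -> ['c', 'a', 'd']
'c': index 0 in ['c', 'a', 'd'] -> ['c', 'a', 'd']
'a': index 1 in ['c', 'a', 'd'] -> ['a', 'c', 'd']
'c': index 1 in ['a', 'c', 'd'] -> ['c', 'a', 'd']


Output: [2, 0, 1, 2, 0, 1, 1]


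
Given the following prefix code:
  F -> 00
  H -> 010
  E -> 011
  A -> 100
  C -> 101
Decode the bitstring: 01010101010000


Decoding step by step:
Bits 010 -> H
Bits 101 -> C
Bits 010 -> H
Bits 100 -> A
Bits 00 -> F


Decoded message: HCHAF


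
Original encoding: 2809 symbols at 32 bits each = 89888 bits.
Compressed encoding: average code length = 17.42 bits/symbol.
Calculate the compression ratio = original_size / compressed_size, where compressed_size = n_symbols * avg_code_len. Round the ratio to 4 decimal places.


original_size = n_symbols * orig_bits = 2809 * 32 = 89888 bits
compressed_size = n_symbols * avg_code_len = 2809 * 17.42 = 48932.78 bits
ratio = original_size / compressed_size = 89888 / 48932.78 = 1.837

Compression ratio = 1.837


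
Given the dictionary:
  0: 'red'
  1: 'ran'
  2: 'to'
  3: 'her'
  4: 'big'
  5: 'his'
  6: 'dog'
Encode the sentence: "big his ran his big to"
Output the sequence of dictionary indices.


Look up each word in the dictionary:
  'big' -> 4
  'his' -> 5
  'ran' -> 1
  'his' -> 5
  'big' -> 4
  'to' -> 2

Encoded: [4, 5, 1, 5, 4, 2]


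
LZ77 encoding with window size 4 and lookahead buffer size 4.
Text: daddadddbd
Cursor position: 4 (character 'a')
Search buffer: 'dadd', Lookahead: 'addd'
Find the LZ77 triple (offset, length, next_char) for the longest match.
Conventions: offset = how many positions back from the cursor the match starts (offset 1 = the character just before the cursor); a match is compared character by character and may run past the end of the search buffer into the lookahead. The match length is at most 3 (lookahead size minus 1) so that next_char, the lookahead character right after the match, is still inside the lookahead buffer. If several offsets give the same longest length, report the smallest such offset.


Try each offset into the search buffer:
  offset=1 (pos 3, char 'd'): match length 0
  offset=2 (pos 2, char 'd'): match length 0
  offset=3 (pos 1, char 'a'): match length 3
  offset=4 (pos 0, char 'd'): match length 0
Longest match has length 3 at offset 3.
next_char = character at position 4 + 3 = 7 -> 'd'

Best match: offset=3, length=3 (matching 'add' starting at position 1)
LZ77 triple: (3, 3, 'd')


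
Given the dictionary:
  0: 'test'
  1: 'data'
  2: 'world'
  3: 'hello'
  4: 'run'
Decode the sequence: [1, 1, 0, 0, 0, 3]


Look up each index in the dictionary:
  1 -> 'data'
  1 -> 'data'
  0 -> 'test'
  0 -> 'test'
  0 -> 'test'
  3 -> 'hello'

Decoded: "data data test test test hello"


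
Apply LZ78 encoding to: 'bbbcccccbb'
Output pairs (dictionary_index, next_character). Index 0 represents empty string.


LZ78 encoding steps:
Dictionary: {0: ''}
Step 1: w='' (idx 0), next='b' -> output (0, 'b'), add 'b' as idx 1
Step 2: w='b' (idx 1), next='b' -> output (1, 'b'), add 'bb' as idx 2
Step 3: w='' (idx 0), next='c' -> output (0, 'c'), add 'c' as idx 3
Step 4: w='c' (idx 3), next='c' -> output (3, 'c'), add 'cc' as idx 4
Step 5: w='cc' (idx 4), next='b' -> output (4, 'b'), add 'ccb' as idx 5
Step 6: w='b' (idx 1), end of input -> output (1, '')


Encoded: [(0, 'b'), (1, 'b'), (0, 'c'), (3, 'c'), (4, 'b'), (1, '')]


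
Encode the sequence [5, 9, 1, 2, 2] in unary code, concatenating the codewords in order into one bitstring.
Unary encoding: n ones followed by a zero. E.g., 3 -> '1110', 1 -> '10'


Encode each number as n ones followed by a terminating 0:
  5 -> 111110 (6 bits)
  9 -> 1111111110 (10 bits)
  1 -> 10 (2 bits)
  2 -> 110 (3 bits)
  2 -> 110 (3 bits)
Total length = 6 + 10 + 2 + 3 + 3 = 24 bits.

Unary([5, 9, 1, 2, 2]) = 111110111111111010110110 (24 bits)


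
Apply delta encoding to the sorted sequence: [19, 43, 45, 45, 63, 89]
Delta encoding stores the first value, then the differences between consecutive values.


First value: 19
Deltas:
  43 - 19 = 24
  45 - 43 = 2
  45 - 45 = 0
  63 - 45 = 18
  89 - 63 = 26


Delta encoded: [19, 24, 2, 0, 18, 26]


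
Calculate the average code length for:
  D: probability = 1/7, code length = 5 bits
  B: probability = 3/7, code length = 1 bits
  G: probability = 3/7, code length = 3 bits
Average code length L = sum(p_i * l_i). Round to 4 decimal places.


Weighted contributions p_i * l_i:
  D: (1/7) * 5 = 5/7
  B: (3/7) * 1 = 3/7
  G: (3/7) * 3 = 9/7
Sum = (5 + 3 + 9)/7 = 17/7

L = 17/7 = 2.4286 bits/symbol


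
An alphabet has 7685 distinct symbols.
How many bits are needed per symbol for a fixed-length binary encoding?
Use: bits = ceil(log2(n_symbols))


log2(7685) = 12.9078
Bracket: 2^12 = 4096 < 7685 <= 2^13 = 8192
So ceil(log2(7685)) = 13

bits = ceil(log2(7685)) = ceil(12.9078) = 13 bits


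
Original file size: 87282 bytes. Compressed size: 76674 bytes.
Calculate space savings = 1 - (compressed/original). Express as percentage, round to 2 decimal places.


ratio = compressed/original = 76674/87282 = 0.878463
savings = 1 - ratio = 1 - 0.878463 = 0.121537
as a percentage: 0.121537 * 100 = 12.15%

Space savings = 1 - 76674/87282 = 12.15%


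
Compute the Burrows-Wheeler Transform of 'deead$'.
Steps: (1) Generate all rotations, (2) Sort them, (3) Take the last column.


Rotations (sorted):
  0: $deead -> last char: d
  1: ad$dee -> last char: e
  2: d$deea -> last char: a
  3: deead$ -> last char: $
  4: ead$de -> last char: e
  5: eead$d -> last char: d


BWT = dea$ed


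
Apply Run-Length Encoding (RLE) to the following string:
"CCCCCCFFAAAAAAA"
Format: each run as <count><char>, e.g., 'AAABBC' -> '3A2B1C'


Scanning runs left to right:
  i=0: run of 'C' x 6 -> '6C'
  i=6: run of 'F' x 2 -> '2F'
  i=8: run of 'A' x 7 -> '7A'

RLE = 6C2F7A


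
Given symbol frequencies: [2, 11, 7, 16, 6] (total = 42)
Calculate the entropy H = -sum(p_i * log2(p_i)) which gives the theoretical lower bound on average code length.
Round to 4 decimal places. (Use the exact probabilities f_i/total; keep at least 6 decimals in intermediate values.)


Per-symbol terms -p_i * log2(p_i) with p_i = f_i/42:
  p = 2/42 = 0.047619: log2(p) = -4.392317, -p*log2(p) = 0.209158
  p = 11/42 = 0.261905: log2(p) = -1.932886, -p*log2(p) = 0.506232
  p = 7/42 = 0.166667: log2(p) = -2.584963, -p*log2(p) = 0.430827
  p = 16/42 = 0.380952: log2(p) = -1.392317, -p*log2(p) = 0.530407
  p = 6/42 = 0.142857: log2(p) = -2.807355, -p*log2(p) = 0.401051
H = 0.209158 + 0.506232 + 0.430827 + 0.530407 + 0.401051 = 2.077675

H = 2.0777 bits/symbol


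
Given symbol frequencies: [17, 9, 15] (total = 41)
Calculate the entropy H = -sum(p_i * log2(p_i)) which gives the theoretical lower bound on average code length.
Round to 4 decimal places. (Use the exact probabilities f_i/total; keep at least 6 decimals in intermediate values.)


Per-symbol terms -p_i * log2(p_i) with p_i = f_i/41:
  p = 17/41 = 0.414634: log2(p) = -1.270089, -p*log2(p) = 0.526622
  p = 9/41 = 0.219512: log2(p) = -2.187627, -p*log2(p) = 0.480211
  p = 15/41 = 0.365854: log2(p) = -1.450661, -p*log2(p) = 0.530730
H = 0.526622 + 0.480211 + 0.530730 = 1.537563

H = 1.5376 bits/symbol


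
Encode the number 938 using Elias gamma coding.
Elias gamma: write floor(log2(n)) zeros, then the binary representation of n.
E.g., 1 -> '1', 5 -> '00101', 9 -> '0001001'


num_bits = floor(log2(938)) + 1 = 10
leading_zeros = num_bits - 1 = 9
binary(938) = 1110101010

Elias gamma(938) = '000000000' + '1110101010' = 0000000001110101010 (19 bits)


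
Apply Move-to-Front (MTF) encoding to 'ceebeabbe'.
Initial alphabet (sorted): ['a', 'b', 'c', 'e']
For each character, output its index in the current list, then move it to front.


MTF encoding:
'c': index 2 in ['a', 'b', 'c', 'e'] -> ['c', 'a', 'b', 'e']
'e': index 3 in ['c', 'a', 'b', 'e'] -> ['e', 'c', 'a', 'b']
'e': index 0 in ['e', 'c', 'a', 'b'] -> ['e', 'c', 'a', 'b']
'b': index 3 in ['e', 'c', 'a', 'b'] -> ['b', 'e', 'c', 'a']
'e': index 1 in ['b', 'e', 'c', 'a'] -> ['e', 'b', 'c', 'a']
'a': index 3 in ['e', 'b', 'c', 'a'] -> ['a', 'e', 'b', 'c']
'b': index 2 in ['a', 'e', 'b', 'c'] -> ['b', 'a', 'e', 'c']
'b': index 0 in ['b', 'a', 'e', 'c'] -> ['b', 'a', 'e', 'c']
'e': index 2 in ['b', 'a', 'e', 'c'] -> ['e', 'b', 'a', 'c']


Output: [2, 3, 0, 3, 1, 3, 2, 0, 2]


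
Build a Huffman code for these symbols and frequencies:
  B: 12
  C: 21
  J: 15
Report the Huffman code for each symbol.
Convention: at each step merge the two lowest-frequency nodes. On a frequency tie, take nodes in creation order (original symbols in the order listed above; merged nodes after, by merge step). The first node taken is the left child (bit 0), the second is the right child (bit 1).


Huffman tree construction:
Step 1: Merge B(12) + J(15) = 27
Step 2: Merge C(21) + (B+J)(27) = 48
Read each symbol's code off the tree from the root (left child = 0, right child = 1).

Codes:
  B: 10 (length 2)
  C: 0 (length 1)
  J: 11 (length 2)
Average code length: 75/48 = 1.5625 bits/symbol


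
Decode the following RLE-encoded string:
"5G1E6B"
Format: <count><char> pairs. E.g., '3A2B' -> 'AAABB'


Expanding each <count><char> pair:
  5G -> 'GGGGG'
  1E -> 'E'
  6B -> 'BBBBBB'

Decoded = GGGGGEBBBBBB


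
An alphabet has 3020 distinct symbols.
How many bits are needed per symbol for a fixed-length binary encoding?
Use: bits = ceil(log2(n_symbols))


log2(3020) = 11.5603
Bracket: 2^11 = 2048 < 3020 <= 2^12 = 4096
So ceil(log2(3020)) = 12

bits = ceil(log2(3020)) = ceil(11.5603) = 12 bits


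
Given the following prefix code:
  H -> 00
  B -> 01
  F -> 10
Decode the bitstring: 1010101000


Decoding step by step:
Bits 10 -> F
Bits 10 -> F
Bits 10 -> F
Bits 10 -> F
Bits 00 -> H


Decoded message: FFFFH


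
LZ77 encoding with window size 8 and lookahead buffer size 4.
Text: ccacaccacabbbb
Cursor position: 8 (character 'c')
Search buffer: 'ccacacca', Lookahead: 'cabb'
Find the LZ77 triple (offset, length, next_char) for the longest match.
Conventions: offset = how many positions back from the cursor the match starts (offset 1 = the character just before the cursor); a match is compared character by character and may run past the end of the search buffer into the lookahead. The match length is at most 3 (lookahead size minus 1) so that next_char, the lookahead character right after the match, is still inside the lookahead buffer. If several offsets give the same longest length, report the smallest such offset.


Try each offset into the search buffer:
  offset=1 (pos 7, char 'a'): match length 0
  offset=2 (pos 6, char 'c'): match length 2
  offset=3 (pos 5, char 'c'): match length 1
  offset=4 (pos 4, char 'a'): match length 0
  offset=5 (pos 3, char 'c'): match length 2
  offset=6 (pos 2, char 'a'): match length 0
  offset=7 (pos 1, char 'c'): match length 2
  offset=8 (pos 0, char 'c'): match length 1
Longest match has length 2, found at offsets 2, 5, 7; take the smallest, offset 2.
next_char = character at position 8 + 2 = 10 -> 'b'

Best match: offset=2, length=2 (matching 'ca' starting at position 6)
LZ77 triple: (2, 2, 'b')


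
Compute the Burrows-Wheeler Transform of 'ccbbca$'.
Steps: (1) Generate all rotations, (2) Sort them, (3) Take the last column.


Rotations (sorted):
  0: $ccbbca -> last char: a
  1: a$ccbbc -> last char: c
  2: bbca$cc -> last char: c
  3: bca$ccb -> last char: b
  4: ca$ccbb -> last char: b
  5: cbbca$c -> last char: c
  6: ccbbca$ -> last char: $


BWT = accbbc$


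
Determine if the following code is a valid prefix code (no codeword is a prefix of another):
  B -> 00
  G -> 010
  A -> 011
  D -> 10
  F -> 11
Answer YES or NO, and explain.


Checking each pair (does one codeword prefix another?):
  B='00' vs G='010': no prefix
  B='00' vs A='011': no prefix
  B='00' vs D='10': no prefix
  B='00' vs F='11': no prefix
  G='010' vs B='00': no prefix
  G='010' vs A='011': no prefix
  G='010' vs D='10': no prefix
  G='010' vs F='11': no prefix
  A='011' vs B='00': no prefix
  A='011' vs G='010': no prefix
  A='011' vs D='10': no prefix
  A='011' vs F='11': no prefix
  D='10' vs B='00': no prefix
  D='10' vs G='010': no prefix
  D='10' vs A='011': no prefix
  D='10' vs F='11': no prefix
  F='11' vs B='00': no prefix
  F='11' vs G='010': no prefix
  F='11' vs A='011': no prefix
  F='11' vs D='10': no prefix
No violation found over all pairs.

YES -- this is a valid prefix code. No codeword is a prefix of any other codeword.


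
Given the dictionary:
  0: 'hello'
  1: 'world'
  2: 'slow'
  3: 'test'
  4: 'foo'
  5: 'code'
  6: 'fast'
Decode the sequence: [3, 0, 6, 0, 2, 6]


Look up each index in the dictionary:
  3 -> 'test'
  0 -> 'hello'
  6 -> 'fast'
  0 -> 'hello'
  2 -> 'slow'
  6 -> 'fast'

Decoded: "test hello fast hello slow fast"


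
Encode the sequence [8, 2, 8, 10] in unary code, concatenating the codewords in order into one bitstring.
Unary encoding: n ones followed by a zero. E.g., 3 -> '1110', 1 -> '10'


Encode each number as n ones followed by a terminating 0:
  8 -> 111111110 (9 bits)
  2 -> 110 (3 bits)
  8 -> 111111110 (9 bits)
  10 -> 11111111110 (11 bits)
Total length = 9 + 3 + 9 + 11 = 32 bits.

Unary([8, 2, 8, 10]) = 11111111011011111111011111111110 (32 bits)


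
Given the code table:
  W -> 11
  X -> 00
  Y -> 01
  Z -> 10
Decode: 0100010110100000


Decoding:
01 -> Y
00 -> X
01 -> Y
01 -> Y
10 -> Z
10 -> Z
00 -> X
00 -> X


Result: YXYYZZXX


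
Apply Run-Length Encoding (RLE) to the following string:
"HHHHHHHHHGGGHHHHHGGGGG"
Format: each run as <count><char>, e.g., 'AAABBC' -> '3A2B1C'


Scanning runs left to right:
  i=0: run of 'H' x 9 -> '9H'
  i=9: run of 'G' x 3 -> '3G'
  i=12: run of 'H' x 5 -> '5H'
  i=17: run of 'G' x 5 -> '5G'

RLE = 9H3G5H5G


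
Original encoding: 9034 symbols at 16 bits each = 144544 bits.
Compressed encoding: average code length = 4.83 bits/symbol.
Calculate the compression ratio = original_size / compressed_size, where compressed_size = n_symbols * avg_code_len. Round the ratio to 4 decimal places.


original_size = n_symbols * orig_bits = 9034 * 16 = 144544 bits
compressed_size = n_symbols * avg_code_len = 9034 * 4.83 = 43634.22 bits
ratio = original_size / compressed_size = 144544 / 43634.22 = 3.3126

Compression ratio = 3.3126


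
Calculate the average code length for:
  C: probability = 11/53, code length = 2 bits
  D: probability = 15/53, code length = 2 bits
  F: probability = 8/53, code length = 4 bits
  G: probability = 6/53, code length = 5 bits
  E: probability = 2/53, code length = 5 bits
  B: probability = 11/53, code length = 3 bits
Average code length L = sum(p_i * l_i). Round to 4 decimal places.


Weighted contributions p_i * l_i:
  C: (11/53) * 2 = 22/53
  D: (15/53) * 2 = 30/53
  F: (8/53) * 4 = 32/53
  G: (6/53) * 5 = 30/53
  E: (2/53) * 5 = 10/53
  B: (11/53) * 3 = 33/53
Sum = (22 + 30 + 32 + 30 + 10 + 33)/53 = 157/53

L = 157/53 = 2.9623 bits/symbol


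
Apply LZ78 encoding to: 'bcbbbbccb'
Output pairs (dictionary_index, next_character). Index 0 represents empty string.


LZ78 encoding steps:
Dictionary: {0: ''}
Step 1: w='' (idx 0), next='b' -> output (0, 'b'), add 'b' as idx 1
Step 2: w='' (idx 0), next='c' -> output (0, 'c'), add 'c' as idx 2
Step 3: w='b' (idx 1), next='b' -> output (1, 'b'), add 'bb' as idx 3
Step 4: w='bb' (idx 3), next='c' -> output (3, 'c'), add 'bbc' as idx 4
Step 5: w='c' (idx 2), next='b' -> output (2, 'b'), add 'cb' as idx 5


Encoded: [(0, 'b'), (0, 'c'), (1, 'b'), (3, 'c'), (2, 'b')]


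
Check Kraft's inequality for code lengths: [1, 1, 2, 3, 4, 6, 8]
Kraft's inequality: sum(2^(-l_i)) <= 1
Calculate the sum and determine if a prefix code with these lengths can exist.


Sum = 2^(-1) + 2^(-1) + 2^(-2) + 2^(-3) + 2^(-4) + 2^(-6) + 2^(-8)
    = 0.5 + 0.5 + 0.25 + 0.125 + 0.0625 + 0.015625 + 0.00390625
    = 373/256 = 1.45703125
Since 1.45703125 > 1, Kraft's inequality is NOT satisfied.
A prefix code with these lengths CANNOT exist.

Kraft sum = 1.45703125. Not satisfied.


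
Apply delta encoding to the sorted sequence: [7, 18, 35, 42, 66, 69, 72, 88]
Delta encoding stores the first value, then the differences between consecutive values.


First value: 7
Deltas:
  18 - 7 = 11
  35 - 18 = 17
  42 - 35 = 7
  66 - 42 = 24
  69 - 66 = 3
  72 - 69 = 3
  88 - 72 = 16


Delta encoded: [7, 11, 17, 7, 24, 3, 3, 16]


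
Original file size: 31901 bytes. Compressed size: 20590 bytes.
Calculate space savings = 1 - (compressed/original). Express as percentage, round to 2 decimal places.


ratio = compressed/original = 20590/31901 = 0.645434
savings = 1 - ratio = 1 - 0.645434 = 0.354566
as a percentage: 0.354566 * 100 = 35.46%

Space savings = 1 - 20590/31901 = 35.46%


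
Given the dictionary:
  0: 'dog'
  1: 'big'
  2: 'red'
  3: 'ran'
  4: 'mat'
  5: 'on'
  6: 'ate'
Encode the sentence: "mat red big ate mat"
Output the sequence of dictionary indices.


Look up each word in the dictionary:
  'mat' -> 4
  'red' -> 2
  'big' -> 1
  'ate' -> 6
  'mat' -> 4

Encoded: [4, 2, 1, 6, 4]


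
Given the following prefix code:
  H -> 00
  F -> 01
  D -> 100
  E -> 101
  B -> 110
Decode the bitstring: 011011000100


Decoding step by step:
Bits 01 -> F
Bits 101 -> E
Bits 100 -> D
Bits 01 -> F
Bits 00 -> H


Decoded message: FEDFH


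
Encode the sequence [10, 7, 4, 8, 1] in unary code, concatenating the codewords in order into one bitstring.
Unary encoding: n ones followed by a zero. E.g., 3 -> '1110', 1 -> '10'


Encode each number as n ones followed by a terminating 0:
  10 -> 11111111110 (11 bits)
  7 -> 11111110 (8 bits)
  4 -> 11110 (5 bits)
  8 -> 111111110 (9 bits)
  1 -> 10 (2 bits)
Total length = 11 + 8 + 5 + 9 + 2 = 35 bits.

Unary([10, 7, 4, 8, 1]) = 11111111110111111101111011111111010 (35 bits)


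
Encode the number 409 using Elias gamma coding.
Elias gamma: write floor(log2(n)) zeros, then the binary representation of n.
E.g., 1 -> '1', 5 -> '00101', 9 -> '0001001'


num_bits = floor(log2(409)) + 1 = 9
leading_zeros = num_bits - 1 = 8
binary(409) = 110011001

Elias gamma(409) = '00000000' + '110011001' = 00000000110011001 (17 bits)


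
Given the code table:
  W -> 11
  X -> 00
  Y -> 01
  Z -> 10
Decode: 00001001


Decoding:
00 -> X
00 -> X
10 -> Z
01 -> Y


Result: XXZY


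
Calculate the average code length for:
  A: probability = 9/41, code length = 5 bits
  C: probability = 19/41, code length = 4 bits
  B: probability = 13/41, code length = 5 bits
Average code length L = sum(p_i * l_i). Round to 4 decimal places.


Weighted contributions p_i * l_i:
  A: (9/41) * 5 = 45/41
  C: (19/41) * 4 = 76/41
  B: (13/41) * 5 = 65/41
Sum = (45 + 76 + 65)/41 = 186/41

L = 186/41 = 4.5366 bits/symbol


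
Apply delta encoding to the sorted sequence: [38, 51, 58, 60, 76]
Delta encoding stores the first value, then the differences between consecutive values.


First value: 38
Deltas:
  51 - 38 = 13
  58 - 51 = 7
  60 - 58 = 2
  76 - 60 = 16


Delta encoded: [38, 13, 7, 2, 16]


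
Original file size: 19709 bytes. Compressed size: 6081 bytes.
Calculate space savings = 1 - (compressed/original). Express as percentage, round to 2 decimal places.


ratio = compressed/original = 6081/19709 = 0.308539
savings = 1 - ratio = 1 - 0.308539 = 0.691461
as a percentage: 0.691461 * 100 = 69.15%

Space savings = 1 - 6081/19709 = 69.15%


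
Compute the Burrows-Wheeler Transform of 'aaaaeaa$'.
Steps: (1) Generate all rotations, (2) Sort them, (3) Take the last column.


Rotations (sorted):
  0: $aaaaeaa -> last char: a
  1: a$aaaaea -> last char: a
  2: aa$aaaae -> last char: e
  3: aaaaeaa$ -> last char: $
  4: aaaeaa$a -> last char: a
  5: aaeaa$aa -> last char: a
  6: aeaa$aaa -> last char: a
  7: eaa$aaaa -> last char: a


BWT = aae$aaaa


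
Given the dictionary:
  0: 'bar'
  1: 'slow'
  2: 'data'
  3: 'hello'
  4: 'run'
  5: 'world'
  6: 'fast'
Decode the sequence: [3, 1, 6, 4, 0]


Look up each index in the dictionary:
  3 -> 'hello'
  1 -> 'slow'
  6 -> 'fast'
  4 -> 'run'
  0 -> 'bar'

Decoded: "hello slow fast run bar"


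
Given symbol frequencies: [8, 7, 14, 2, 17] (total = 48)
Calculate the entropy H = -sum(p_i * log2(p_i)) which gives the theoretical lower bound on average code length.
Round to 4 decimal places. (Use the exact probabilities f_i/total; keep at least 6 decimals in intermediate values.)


Per-symbol terms -p_i * log2(p_i) with p_i = f_i/48:
  p = 8/48 = 0.166667: log2(p) = -2.584963, -p*log2(p) = 0.430827
  p = 7/48 = 0.145833: log2(p) = -2.777608, -p*log2(p) = 0.405068
  p = 14/48 = 0.291667: log2(p) = -1.777608, -p*log2(p) = 0.518469
  p = 2/48 = 0.041667: log2(p) = -4.584963, -p*log2(p) = 0.191040
  p = 17/48 = 0.354167: log2(p) = -1.497500, -p*log2(p) = 0.530364
H = 0.430827 + 0.405068 + 0.518469 + 0.191040 + 0.530364 = 2.075768

H = 2.0758 bits/symbol


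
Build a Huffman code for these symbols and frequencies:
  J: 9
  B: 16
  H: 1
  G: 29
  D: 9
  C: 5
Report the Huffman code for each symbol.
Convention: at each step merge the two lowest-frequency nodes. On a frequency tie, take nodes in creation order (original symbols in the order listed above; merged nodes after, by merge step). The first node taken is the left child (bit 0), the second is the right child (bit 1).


Huffman tree construction:
Step 1: Merge H(1) + C(5) = 6
Step 2: Merge (H+C)(6) + J(9) = 15
Step 3: Merge D(9) + ((H+C)+J)(15) = 24
Step 4: Merge B(16) + (D+((H+C)+J))(24) = 40
Step 5: Merge G(29) + (B+(D+((H+C)+J)))(40) = 69
Read each symbol's code off the tree from the root (left child = 0, right child = 1).

Codes:
  J: 1111 (length 4)
  B: 10 (length 2)
  H: 11100 (length 5)
  G: 0 (length 1)
  D: 110 (length 3)
  C: 11101 (length 5)
Average code length: 154/69 = 2.2319 bits/symbol


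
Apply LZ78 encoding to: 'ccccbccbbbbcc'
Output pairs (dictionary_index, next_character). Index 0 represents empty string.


LZ78 encoding steps:
Dictionary: {0: ''}
Step 1: w='' (idx 0), next='c' -> output (0, 'c'), add 'c' as idx 1
Step 2: w='c' (idx 1), next='c' -> output (1, 'c'), add 'cc' as idx 2
Step 3: w='c' (idx 1), next='b' -> output (1, 'b'), add 'cb' as idx 3
Step 4: w='cc' (idx 2), next='b' -> output (2, 'b'), add 'ccb' as idx 4
Step 5: w='' (idx 0), next='b' -> output (0, 'b'), add 'b' as idx 5
Step 6: w='b' (idx 5), next='b' -> output (5, 'b'), add 'bb' as idx 6
Step 7: w='cc' (idx 2), end of input -> output (2, '')


Encoded: [(0, 'c'), (1, 'c'), (1, 'b'), (2, 'b'), (0, 'b'), (5, 'b'), (2, '')]


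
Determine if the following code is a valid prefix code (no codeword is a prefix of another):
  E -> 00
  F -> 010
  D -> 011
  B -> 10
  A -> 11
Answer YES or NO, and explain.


Checking each pair (does one codeword prefix another?):
  E='00' vs F='010': no prefix
  E='00' vs D='011': no prefix
  E='00' vs B='10': no prefix
  E='00' vs A='11': no prefix
  F='010' vs E='00': no prefix
  F='010' vs D='011': no prefix
  F='010' vs B='10': no prefix
  F='010' vs A='11': no prefix
  D='011' vs E='00': no prefix
  D='011' vs F='010': no prefix
  D='011' vs B='10': no prefix
  D='011' vs A='11': no prefix
  B='10' vs E='00': no prefix
  B='10' vs F='010': no prefix
  B='10' vs D='011': no prefix
  B='10' vs A='11': no prefix
  A='11' vs E='00': no prefix
  A='11' vs F='010': no prefix
  A='11' vs D='011': no prefix
  A='11' vs B='10': no prefix
No violation found over all pairs.

YES -- this is a valid prefix code. No codeword is a prefix of any other codeword.


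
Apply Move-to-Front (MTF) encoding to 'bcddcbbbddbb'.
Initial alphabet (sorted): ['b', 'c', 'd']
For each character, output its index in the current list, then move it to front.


MTF encoding:
'b': index 0 in ['b', 'c', 'd'] -> ['b', 'c', 'd']
'c': index 1 in ['b', 'c', 'd'] -> ['c', 'b', 'd']
'd': index 2 in ['c', 'b', 'd'] -> ['d', 'c', 'b']
'd': index 0 in ['d', 'c', 'b'] -> ['d', 'c', 'b']
'c': index 1 in ['d', 'c', 'b'] -> ['c', 'd', 'b']
'b': index 2 in ['c', 'd', 'b'] -> ['b', 'c', 'd']
'b': index 0 in ['b', 'c', 'd'] -> ['b', 'c', 'd']
'b': index 0 in ['b', 'c', 'd'] -> ['b', 'c', 'd']
'd': index 2 in ['b', 'c', 'd'] -> ['d', 'b', 'c']
'd': index 0 in ['d', 'b', 'c'] -> ['d', 'b', 'c']
'b': index 1 in ['d', 'b', 'c'] -> ['b', 'd', 'c']
'b': index 0 in ['b', 'd', 'c'] -> ['b', 'd', 'c']


Output: [0, 1, 2, 0, 1, 2, 0, 0, 2, 0, 1, 0]


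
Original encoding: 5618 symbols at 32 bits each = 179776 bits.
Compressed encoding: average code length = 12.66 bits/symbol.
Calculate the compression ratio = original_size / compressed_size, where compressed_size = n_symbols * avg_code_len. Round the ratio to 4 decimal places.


original_size = n_symbols * orig_bits = 5618 * 32 = 179776 bits
compressed_size = n_symbols * avg_code_len = 5618 * 12.66 = 71123.88 bits
ratio = original_size / compressed_size = 179776 / 71123.88 = 2.5276

Compression ratio = 2.5276


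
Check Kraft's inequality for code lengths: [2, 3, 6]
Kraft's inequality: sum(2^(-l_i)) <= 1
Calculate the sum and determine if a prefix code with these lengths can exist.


Sum = 2^(-2) + 2^(-3) + 2^(-6)
    = 0.25 + 0.125 + 0.015625
    = 25/64 = 0.390625
Since 0.390625 <= 1, Kraft's inequality IS satisfied.
A prefix code with these lengths CAN exist.

Kraft sum = 0.390625. Satisfied.


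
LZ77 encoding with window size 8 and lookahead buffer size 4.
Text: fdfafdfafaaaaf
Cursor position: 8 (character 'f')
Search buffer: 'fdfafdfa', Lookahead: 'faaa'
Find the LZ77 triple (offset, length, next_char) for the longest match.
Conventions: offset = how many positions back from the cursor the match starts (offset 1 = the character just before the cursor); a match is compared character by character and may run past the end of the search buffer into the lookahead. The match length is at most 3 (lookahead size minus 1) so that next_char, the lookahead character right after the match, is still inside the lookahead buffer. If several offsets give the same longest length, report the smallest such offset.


Try each offset into the search buffer:
  offset=1 (pos 7, char 'a'): match length 0
  offset=2 (pos 6, char 'f'): match length 2
  offset=3 (pos 5, char 'd'): match length 0
  offset=4 (pos 4, char 'f'): match length 1
  offset=5 (pos 3, char 'a'): match length 0
  offset=6 (pos 2, char 'f'): match length 2
  offset=7 (pos 1, char 'd'): match length 0
  offset=8 (pos 0, char 'f'): match length 1
Longest match has length 2, found at offsets 2, 6; take the smallest, offset 2.
next_char = character at position 8 + 2 = 10 -> 'a'

Best match: offset=2, length=2 (matching 'fa' starting at position 6)
LZ77 triple: (2, 2, 'a')


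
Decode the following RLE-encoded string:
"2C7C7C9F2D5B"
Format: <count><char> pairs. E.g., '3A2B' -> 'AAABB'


Expanding each <count><char> pair:
  2C -> 'CC'
  7C -> 'CCCCCCC'
  7C -> 'CCCCCCC'
  9F -> 'FFFFFFFFF'
  2D -> 'DD'
  5B -> 'BBBBB'

Decoded = CCCCCCCCCCCCCCCCFFFFFFFFFDDBBBBB


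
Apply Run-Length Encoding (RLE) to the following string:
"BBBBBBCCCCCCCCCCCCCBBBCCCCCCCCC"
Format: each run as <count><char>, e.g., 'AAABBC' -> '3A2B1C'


Scanning runs left to right:
  i=0: run of 'B' x 6 -> '6B'
  i=6: run of 'C' x 13 -> '13C'
  i=19: run of 'B' x 3 -> '3B'
  i=22: run of 'C' x 9 -> '9C'

RLE = 6B13C3B9C


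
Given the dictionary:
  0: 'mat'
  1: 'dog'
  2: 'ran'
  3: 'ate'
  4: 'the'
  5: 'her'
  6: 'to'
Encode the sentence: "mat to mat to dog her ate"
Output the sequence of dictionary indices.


Look up each word in the dictionary:
  'mat' -> 0
  'to' -> 6
  'mat' -> 0
  'to' -> 6
  'dog' -> 1
  'her' -> 5
  'ate' -> 3

Encoded: [0, 6, 0, 6, 1, 5, 3]


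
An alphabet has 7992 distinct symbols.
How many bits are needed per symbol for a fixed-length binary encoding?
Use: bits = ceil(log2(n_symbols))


log2(7992) = 12.9643
Bracket: 2^12 = 4096 < 7992 <= 2^13 = 8192
So ceil(log2(7992)) = 13

bits = ceil(log2(7992)) = ceil(12.9643) = 13 bits


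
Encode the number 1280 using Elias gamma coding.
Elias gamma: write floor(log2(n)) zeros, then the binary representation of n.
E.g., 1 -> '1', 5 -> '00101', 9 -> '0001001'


num_bits = floor(log2(1280)) + 1 = 11
leading_zeros = num_bits - 1 = 10
binary(1280) = 10100000000

Elias gamma(1280) = '0000000000' + '10100000000' = 000000000010100000000 (21 bits)


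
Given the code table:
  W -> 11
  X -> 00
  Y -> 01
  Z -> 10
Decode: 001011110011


Decoding:
00 -> X
10 -> Z
11 -> W
11 -> W
00 -> X
11 -> W


Result: XZWWXW


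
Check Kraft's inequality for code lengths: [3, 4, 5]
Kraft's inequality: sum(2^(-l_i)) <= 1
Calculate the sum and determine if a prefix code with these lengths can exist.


Sum = 2^(-3) + 2^(-4) + 2^(-5)
    = 0.125 + 0.0625 + 0.03125
    = 7/32 = 0.21875
Since 0.21875 <= 1, Kraft's inequality IS satisfied.
A prefix code with these lengths CAN exist.

Kraft sum = 0.21875. Satisfied.


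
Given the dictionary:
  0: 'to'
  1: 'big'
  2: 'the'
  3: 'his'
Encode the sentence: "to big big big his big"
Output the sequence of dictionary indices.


Look up each word in the dictionary:
  'to' -> 0
  'big' -> 1
  'big' -> 1
  'big' -> 1
  'his' -> 3
  'big' -> 1

Encoded: [0, 1, 1, 1, 3, 1]


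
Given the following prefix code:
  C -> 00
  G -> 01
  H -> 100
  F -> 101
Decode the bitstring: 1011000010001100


Decoding step by step:
Bits 101 -> F
Bits 100 -> H
Bits 00 -> C
Bits 100 -> H
Bits 01 -> G
Bits 100 -> H


Decoded message: FHCHGH


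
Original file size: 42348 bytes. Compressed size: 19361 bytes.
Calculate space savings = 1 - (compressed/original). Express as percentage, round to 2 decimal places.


ratio = compressed/original = 19361/42348 = 0.457188
savings = 1 - ratio = 1 - 0.457188 = 0.542812
as a percentage: 0.542812 * 100 = 54.28%

Space savings = 1 - 19361/42348 = 54.28%


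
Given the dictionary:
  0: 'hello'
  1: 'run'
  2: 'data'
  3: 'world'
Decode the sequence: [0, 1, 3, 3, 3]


Look up each index in the dictionary:
  0 -> 'hello'
  1 -> 'run'
  3 -> 'world'
  3 -> 'world'
  3 -> 'world'

Decoded: "hello run world world world"
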